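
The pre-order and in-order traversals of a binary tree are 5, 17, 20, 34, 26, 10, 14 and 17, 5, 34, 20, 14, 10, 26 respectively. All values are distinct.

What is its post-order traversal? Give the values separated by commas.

The first element of pre-order is the root; it splits in-order into left and right subtrees.
Root 5: left subtree has 1 node {17}, right has 5 {34, 20, 14, 10, 26}.
  Root 20: left subtree has 1 node {34}, right has 3 {14, 10, 26}.
    Root 26: left subtree has 2 nodes {14, 10}, right has 0 { }.
      Root 10: left subtree has 1 node {14}, right has 0 { }.

17, 34, 14, 10, 26, 20, 5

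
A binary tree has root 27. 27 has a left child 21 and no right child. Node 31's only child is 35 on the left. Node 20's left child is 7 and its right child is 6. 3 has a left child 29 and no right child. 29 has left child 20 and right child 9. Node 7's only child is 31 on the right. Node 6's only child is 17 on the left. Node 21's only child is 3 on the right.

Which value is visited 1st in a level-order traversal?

Level-order visits nodes level by level from the root, left to right within each level.
Level 0: 27
Level 1: 21
Level 2: 3
Level 3: 29
Level 4: 20, 9
Level 5: 7, 6
Level 6: 31, 17
Level 7: 35
Full level-order sequence: 27, 21, 3, 29, 20, 9, 7, 6, 31, 17, 35.

27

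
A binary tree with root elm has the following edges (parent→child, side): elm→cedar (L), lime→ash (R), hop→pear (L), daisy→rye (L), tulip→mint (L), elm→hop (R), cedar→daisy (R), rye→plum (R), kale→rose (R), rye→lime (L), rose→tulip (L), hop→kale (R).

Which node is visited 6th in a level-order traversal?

Level-order visits nodes level by level from the root, left to right within each level.
Level 0: elm
Level 1: cedar, hop
Level 2: daisy, pear, kale
Level 3: rye, rose
Level 4: lime, plum, tulip
Level 5: ash, mint
Full level-order sequence: elm, cedar, hop, daisy, pear, kale, rye, rose, lime, plum, tulip, ash, mint.

kale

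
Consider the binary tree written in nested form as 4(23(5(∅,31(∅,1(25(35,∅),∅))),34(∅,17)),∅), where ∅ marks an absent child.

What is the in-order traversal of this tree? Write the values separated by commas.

5, 31, 35, 25, 1, 23, 34, 17, 4

In-order visits the left subtree, then the node, then the right subtree.
At 4: go left to 23.
  At 23: go left to 5.
    At 5: no left child.
    Visit 5.
    At 5: go right to 31.
      At 31: no left child.
      Visit 31.
      At 31: go right to 1.
        At 1: go left to 25.
          At 25: go left to 35.
            35 is a leaf — visit 35.
          Visit 25.
          At 25: no right child.
        Visit 1.
        At 1: no right child.
  Visit 23.
  At 23: go right to 34.
    At 34: no left child.
    Visit 34.
    At 34: go right to 17.
      17 is a leaf — visit 17.
Visit 4.
At 4: no right child.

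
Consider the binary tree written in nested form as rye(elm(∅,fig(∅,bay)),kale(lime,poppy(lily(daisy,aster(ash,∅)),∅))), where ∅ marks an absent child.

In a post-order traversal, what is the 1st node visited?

Post-order visits the left subtree, then the right subtree, then the node.
At rye: go left to elm.
  At elm: no left child.
  At elm: go right to fig.
    At fig: no left child.
    At fig: go right to bay.
      bay is a leaf — visit bay.
    Visit fig.
  Visit elm.
At rye: go right to kale.
  At kale: go left to lime.
    lime is a leaf — visit lime.
  At kale: go right to poppy.
    At poppy: go left to lily.
      At lily: go left to daisy.
        daisy is a leaf — visit daisy.
      At lily: go right to aster.
        At aster: go left to ash.
          ash is a leaf — visit ash.
        At aster: no right child.
        Visit aster.
      Visit lily.
    At poppy: no right child.
    Visit poppy.
  Visit kale.
Visit rye.
Full post-order sequence: bay, fig, elm, lime, daisy, ash, aster, lily, poppy, kale, rye.

bay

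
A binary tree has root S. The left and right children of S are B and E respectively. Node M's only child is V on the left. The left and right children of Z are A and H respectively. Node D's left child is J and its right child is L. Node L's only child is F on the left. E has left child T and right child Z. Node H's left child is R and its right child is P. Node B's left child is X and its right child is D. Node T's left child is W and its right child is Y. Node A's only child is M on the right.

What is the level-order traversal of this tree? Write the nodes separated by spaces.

Level-order visits nodes level by level from the root, left to right within each level.
Level 0: S
Level 1: B, E
Level 2: X, D, T, Z
Level 3: J, L, W, Y, A, H
Level 4: F, M, R, P
Level 5: V

S B E X D T Z J L W Y A H F M R P V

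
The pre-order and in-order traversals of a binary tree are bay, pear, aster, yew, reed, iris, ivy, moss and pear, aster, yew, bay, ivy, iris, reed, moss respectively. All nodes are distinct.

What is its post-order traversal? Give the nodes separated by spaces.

The first element of pre-order is the root; it splits in-order into left and right subtrees.
Root bay: left subtree has 3 nodes {pear, aster, yew}, right has 4 {ivy, iris, reed, moss}.
  Root pear: left subtree has 0 nodes { }, right has 2 {aster, yew}.
    Root aster: left subtree has 0 nodes { }, right has 1 {yew}.
  Root reed: left subtree has 2 nodes {ivy, iris}, right has 1 {moss}.
    Root iris: left subtree has 1 node {ivy}, right has 0 { }.

yew aster pear ivy iris moss reed bay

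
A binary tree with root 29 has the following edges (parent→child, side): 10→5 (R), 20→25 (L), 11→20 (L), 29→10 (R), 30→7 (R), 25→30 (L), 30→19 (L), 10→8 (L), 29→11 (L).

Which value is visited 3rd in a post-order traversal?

30

Post-order visits the left subtree, then the right subtree, then the node.
At 29: go left to 11.
  At 11: go left to 20.
    At 20: go left to 25.
      At 25: go left to 30.
        At 30: go left to 19.
          19 is a leaf — visit 19.
        At 30: go right to 7.
          7 is a leaf — visit 7.
        Visit 30.
      At 25: no right child.
      Visit 25.
    At 20: no right child.
    Visit 20.
  At 11: no right child.
  Visit 11.
At 29: go right to 10.
  At 10: go left to 8.
    8 is a leaf — visit 8.
  At 10: go right to 5.
    5 is a leaf — visit 5.
  Visit 10.
Visit 29.
Full post-order sequence: 19, 7, 30, 25, 20, 11, 8, 5, 10, 29.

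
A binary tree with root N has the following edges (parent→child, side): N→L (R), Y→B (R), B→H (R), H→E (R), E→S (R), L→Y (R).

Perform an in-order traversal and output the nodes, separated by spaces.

In-order visits the left subtree, then the node, then the right subtree.
At N: no left child.
Visit N.
At N: go right to L.
  At L: no left child.
  Visit L.
  At L: go right to Y.
    At Y: no left child.
    Visit Y.
    At Y: go right to B.
      At B: no left child.
      Visit B.
      At B: go right to H.
        At H: no left child.
        Visit H.
        At H: go right to E.
          At E: no left child.
          Visit E.
          At E: go right to S.
            S is a leaf — visit S.

N L Y B H E S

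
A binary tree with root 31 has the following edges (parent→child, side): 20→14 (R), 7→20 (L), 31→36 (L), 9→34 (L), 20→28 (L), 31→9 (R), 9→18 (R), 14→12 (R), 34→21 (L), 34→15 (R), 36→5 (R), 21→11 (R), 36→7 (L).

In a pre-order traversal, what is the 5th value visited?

Pre-order visits the node, then its left subtree, then its right subtree.
Visit 31.
At 31: go left to 36.
  Visit 36.
  At 36: go left to 7.
    Visit 7.
    At 7: go left to 20.
      Visit 20.
      At 20: go left to 28.
        28 is a leaf — visit 28.
      At 20: go right to 14.
        Visit 14.
        At 14: no left child.
        At 14: go right to 12.
          12 is a leaf — visit 12.
    At 7: no right child.
  At 36: go right to 5.
    5 is a leaf — visit 5.
At 31: go right to 9.
  Visit 9.
  At 9: go left to 34.
    Visit 34.
    At 34: go left to 21.
      Visit 21.
      At 21: no left child.
      At 21: go right to 11.
        11 is a leaf — visit 11.
    At 34: go right to 15.
      15 is a leaf — visit 15.
  At 9: go right to 18.
    18 is a leaf — visit 18.
Full pre-order sequence: 31, 36, 7, 20, 28, 14, 12, 5, 9, 34, 21, 11, 15, 18.

28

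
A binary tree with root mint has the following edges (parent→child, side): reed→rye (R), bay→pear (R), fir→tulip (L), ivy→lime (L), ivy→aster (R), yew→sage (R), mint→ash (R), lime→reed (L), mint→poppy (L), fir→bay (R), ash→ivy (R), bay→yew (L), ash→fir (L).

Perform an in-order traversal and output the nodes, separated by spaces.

poppy mint tulip fir yew sage bay pear ash reed rye lime ivy aster

In-order visits the left subtree, then the node, then the right subtree.
At mint: go left to poppy.
  poppy is a leaf — visit poppy.
Visit mint.
At mint: go right to ash.
  At ash: go left to fir.
    At fir: go left to tulip.
      tulip is a leaf — visit tulip.
    Visit fir.
    At fir: go right to bay.
      At bay: go left to yew.
        At yew: no left child.
        Visit yew.
        At yew: go right to sage.
          sage is a leaf — visit sage.
      Visit bay.
      At bay: go right to pear.
        pear is a leaf — visit pear.
  Visit ash.
  At ash: go right to ivy.
    At ivy: go left to lime.
      At lime: go left to reed.
        At reed: no left child.
        Visit reed.
        At reed: go right to rye.
          rye is a leaf — visit rye.
      Visit lime.
      At lime: no right child.
    Visit ivy.
    At ivy: go right to aster.
      aster is a leaf — visit aster.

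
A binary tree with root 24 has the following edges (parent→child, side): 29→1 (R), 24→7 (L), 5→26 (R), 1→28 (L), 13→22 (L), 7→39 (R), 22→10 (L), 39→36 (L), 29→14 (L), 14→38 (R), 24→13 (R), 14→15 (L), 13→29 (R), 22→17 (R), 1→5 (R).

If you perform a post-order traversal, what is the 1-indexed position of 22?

Post-order visits the left subtree, then the right subtree, then the node.
At 24: go left to 7.
  At 7: no left child.
  At 7: go right to 39.
    At 39: go left to 36.
      36 is a leaf — visit 36.
    At 39: no right child.
    Visit 39.
  Visit 7.
At 24: go right to 13.
  At 13: go left to 22.
    At 22: go left to 10.
      10 is a leaf — visit 10.
    At 22: go right to 17.
      17 is a leaf — visit 17.
    Visit 22.
  At 13: go right to 29.
    At 29: go left to 14.
      At 14: go left to 15.
        15 is a leaf — visit 15.
      At 14: go right to 38.
        38 is a leaf — visit 38.
      Visit 14.
    At 29: go right to 1.
      At 1: go left to 28.
        28 is a leaf — visit 28.
      At 1: go right to 5.
        At 5: no left child.
        At 5: go right to 26.
          26 is a leaf — visit 26.
        Visit 5.
      Visit 1.
    Visit 29.
  Visit 13.
Visit 24.
Full post-order sequence: 36, 39, 7, 10, 17, 22, 15, 38, 14, 28, 26, 5, 1, 29, 13, 24.

6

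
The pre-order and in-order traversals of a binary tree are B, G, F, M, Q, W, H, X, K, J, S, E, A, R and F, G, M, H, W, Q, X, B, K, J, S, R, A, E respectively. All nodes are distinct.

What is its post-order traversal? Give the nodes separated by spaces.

The first element of pre-order is the root; it splits in-order into left and right subtrees.
Root B: left subtree has 7 nodes {F, G, M, H, W, Q, X}, right has 6 {K, J, S, R, A, E}.
  Root G: left subtree has 1 node {F}, right has 5 {M, H, W, Q, X}.
    Root M: left subtree has 0 nodes { }, right has 4 {H, W, Q, X}.
      Root Q: left subtree has 2 nodes {H, W}, right has 1 {X}.
        Root W: left subtree has 1 node {H}, right has 0 { }.
  Root K: left subtree has 0 nodes { }, right has 5 {J, S, R, A, E}.
    Root J: left subtree has 0 nodes { }, right has 4 {S, R, A, E}.
      Root S: left subtree has 0 nodes { }, right has 3 {R, A, E}.
        Root E: left subtree has 2 nodes {R, A}, right has 0 { }.
          Root A: left subtree has 1 node {R}, right has 0 { }.

F H W X Q M G R A E S J K B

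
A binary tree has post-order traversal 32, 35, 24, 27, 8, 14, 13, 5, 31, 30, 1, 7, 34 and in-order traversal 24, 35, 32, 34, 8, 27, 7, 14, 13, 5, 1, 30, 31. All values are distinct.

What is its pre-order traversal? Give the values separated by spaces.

The last element of post-order is the root; it splits in-order into left and right subtrees.
Root 34: left subtree has 3 nodes {24, 35, 32}, right has 9 {8, 27, 7, 14, 13, 5, 1, 30, 31}.
  Root 24: left subtree has 0 nodes { }, right has 2 {35, 32}.
    Root 35: left subtree has 0 nodes { }, right has 1 {32}.
  Root 7: left subtree has 2 nodes {8, 27}, right has 6 {14, 13, 5, 1, 30, 31}.
    Root 8: left subtree has 0 nodes { }, right has 1 {27}.
    Root 1: left subtree has 3 nodes {14, 13, 5}, right has 2 {30, 31}.
      Root 5: left subtree has 2 nodes {14, 13}, right has 0 { }.
        Root 13: left subtree has 1 node {14}, right has 0 { }.
      Root 30: left subtree has 0 nodes { }, right has 1 {31}.

34 24 35 32 7 8 27 1 5 13 14 30 31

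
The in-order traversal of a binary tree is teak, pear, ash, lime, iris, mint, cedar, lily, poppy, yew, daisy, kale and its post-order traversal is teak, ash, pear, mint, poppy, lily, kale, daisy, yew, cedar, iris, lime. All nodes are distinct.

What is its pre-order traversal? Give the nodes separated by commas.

lime, pear, teak, ash, iris, cedar, mint, yew, lily, poppy, daisy, kale

The last element of post-order is the root; it splits in-order into left and right subtrees.
Root lime: left subtree has 3 nodes {teak, pear, ash}, right has 8 {iris, mint, cedar, lily, poppy, yew, daisy, kale}.
  Root pear: left subtree has 1 node {teak}, right has 1 {ash}.
  Root iris: left subtree has 0 nodes { }, right has 7 {mint, cedar, lily, poppy, yew, daisy, kale}.
    Root cedar: left subtree has 1 node {mint}, right has 5 {lily, poppy, yew, daisy, kale}.
      Root yew: left subtree has 2 nodes {lily, poppy}, right has 2 {daisy, kale}.
        Root lily: left subtree has 0 nodes { }, right has 1 {poppy}.
        Root daisy: left subtree has 0 nodes { }, right has 1 {kale}.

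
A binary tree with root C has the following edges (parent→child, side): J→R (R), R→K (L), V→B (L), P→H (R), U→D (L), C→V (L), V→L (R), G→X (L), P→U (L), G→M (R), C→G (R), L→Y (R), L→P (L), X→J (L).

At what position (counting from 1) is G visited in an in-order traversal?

14

In-order visits the left subtree, then the node, then the right subtree.
At C: go left to V.
  At V: go left to B.
    B is a leaf — visit B.
  Visit V.
  At V: go right to L.
    At L: go left to P.
      At P: go left to U.
        At U: go left to D.
          D is a leaf — visit D.
        Visit U.
        At U: no right child.
      Visit P.
      At P: go right to H.
        H is a leaf — visit H.
    Visit L.
    At L: go right to Y.
      Y is a leaf — visit Y.
Visit C.
At C: go right to G.
  At G: go left to X.
    At X: go left to J.
      At J: no left child.
      Visit J.
      At J: go right to R.
        At R: go left to K.
          K is a leaf — visit K.
        Visit R.
        At R: no right child.
    Visit X.
    At X: no right child.
  Visit G.
  At G: go right to M.
    M is a leaf — visit M.
Full in-order sequence: B, V, D, U, P, H, L, Y, C, J, K, R, X, G, M.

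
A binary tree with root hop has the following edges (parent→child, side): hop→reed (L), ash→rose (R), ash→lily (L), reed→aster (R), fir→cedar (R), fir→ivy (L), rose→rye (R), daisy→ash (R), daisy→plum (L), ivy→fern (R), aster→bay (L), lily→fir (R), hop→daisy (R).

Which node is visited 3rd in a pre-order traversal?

aster

Pre-order visits the node, then its left subtree, then its right subtree.
Visit hop.
At hop: go left to reed.
  Visit reed.
  At reed: no left child.
  At reed: go right to aster.
    Visit aster.
    At aster: go left to bay.
      bay is a leaf — visit bay.
    At aster: no right child.
At hop: go right to daisy.
  Visit daisy.
  At daisy: go left to plum.
    plum is a leaf — visit plum.
  At daisy: go right to ash.
    Visit ash.
    At ash: go left to lily.
      Visit lily.
      At lily: no left child.
      At lily: go right to fir.
        Visit fir.
        At fir: go left to ivy.
          Visit ivy.
          At ivy: no left child.
          At ivy: go right to fern.
            fern is a leaf — visit fern.
        At fir: go right to cedar.
          cedar is a leaf — visit cedar.
    At ash: go right to rose.
      Visit rose.
      At rose: no left child.
      At rose: go right to rye.
        rye is a leaf — visit rye.
Full pre-order sequence: hop, reed, aster, bay, daisy, plum, ash, lily, fir, ivy, fern, cedar, rose, rye.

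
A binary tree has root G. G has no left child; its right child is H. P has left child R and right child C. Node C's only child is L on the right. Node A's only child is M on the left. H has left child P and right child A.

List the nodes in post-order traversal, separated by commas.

Post-order visits the left subtree, then the right subtree, then the node.
At G: no left child.
At G: go right to H.
  At H: go left to P.
    At P: go left to R.
      R is a leaf — visit R.
    At P: go right to C.
      At C: no left child.
      At C: go right to L.
        L is a leaf — visit L.
      Visit C.
    Visit P.
  At H: go right to A.
    At A: go left to M.
      M is a leaf — visit M.
    At A: no right child.
    Visit A.
  Visit H.
Visit G.

R, L, C, P, M, A, H, G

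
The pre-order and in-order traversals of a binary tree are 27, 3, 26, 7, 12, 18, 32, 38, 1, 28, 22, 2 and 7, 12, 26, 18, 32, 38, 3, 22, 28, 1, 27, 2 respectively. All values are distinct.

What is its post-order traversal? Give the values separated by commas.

12, 7, 38, 32, 18, 26, 22, 28, 1, 3, 2, 27

The first element of pre-order is the root; it splits in-order into left and right subtrees.
Root 27: left subtree has 10 nodes {7, 12, 26, 18, 32, 38, 3, 22, 28, 1}, right has 1 {2}.
  Root 3: left subtree has 6 nodes {7, 12, 26, 18, 32, 38}, right has 3 {22, 28, 1}.
    Root 26: left subtree has 2 nodes {7, 12}, right has 3 {18, 32, 38}.
      Root 7: left subtree has 0 nodes { }, right has 1 {12}.
      Root 18: left subtree has 0 nodes { }, right has 2 {32, 38}.
        Root 32: left subtree has 0 nodes { }, right has 1 {38}.
    Root 1: left subtree has 2 nodes {22, 28}, right has 0 { }.
      Root 28: left subtree has 1 node {22}, right has 0 { }.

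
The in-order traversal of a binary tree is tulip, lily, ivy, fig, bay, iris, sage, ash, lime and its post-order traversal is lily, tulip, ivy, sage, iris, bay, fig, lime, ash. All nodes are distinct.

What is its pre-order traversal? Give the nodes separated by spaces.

ash fig ivy tulip lily bay iris sage lime

The last element of post-order is the root; it splits in-order into left and right subtrees.
Root ash: left subtree has 7 nodes {tulip, lily, ivy, fig, bay, iris, sage}, right has 1 {lime}.
  Root fig: left subtree has 3 nodes {tulip, lily, ivy}, right has 3 {bay, iris, sage}.
    Root ivy: left subtree has 2 nodes {tulip, lily}, right has 0 { }.
      Root tulip: left subtree has 0 nodes { }, right has 1 {lily}.
    Root bay: left subtree has 0 nodes { }, right has 2 {iris, sage}.
      Root iris: left subtree has 0 nodes { }, right has 1 {sage}.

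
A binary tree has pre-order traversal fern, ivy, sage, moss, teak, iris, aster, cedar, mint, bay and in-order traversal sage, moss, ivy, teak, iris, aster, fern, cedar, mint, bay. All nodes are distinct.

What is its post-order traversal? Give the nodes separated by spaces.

moss sage aster iris teak ivy bay mint cedar fern

The first element of pre-order is the root; it splits in-order into left and right subtrees.
Root fern: left subtree has 6 nodes {sage, moss, ivy, teak, iris, aster}, right has 3 {cedar, mint, bay}.
  Root ivy: left subtree has 2 nodes {sage, moss}, right has 3 {teak, iris, aster}.
    Root sage: left subtree has 0 nodes { }, right has 1 {moss}.
    Root teak: left subtree has 0 nodes { }, right has 2 {iris, aster}.
      Root iris: left subtree has 0 nodes { }, right has 1 {aster}.
  Root cedar: left subtree has 0 nodes { }, right has 2 {mint, bay}.
    Root mint: left subtree has 0 nodes { }, right has 1 {bay}.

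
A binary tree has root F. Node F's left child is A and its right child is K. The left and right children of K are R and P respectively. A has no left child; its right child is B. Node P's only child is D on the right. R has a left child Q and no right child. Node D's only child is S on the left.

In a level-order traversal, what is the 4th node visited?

B

Level-order visits nodes level by level from the root, left to right within each level.
Level 0: F
Level 1: A, K
Level 2: B, R, P
Level 3: Q, D
Level 4: S
Full level-order sequence: F, A, K, B, R, P, Q, D, S.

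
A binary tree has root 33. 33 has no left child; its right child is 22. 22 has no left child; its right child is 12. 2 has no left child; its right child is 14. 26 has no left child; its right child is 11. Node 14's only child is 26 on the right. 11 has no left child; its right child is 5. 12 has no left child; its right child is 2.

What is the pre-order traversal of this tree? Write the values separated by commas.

Pre-order visits the node, then its left subtree, then its right subtree.
Visit 33.
At 33: no left child.
At 33: go right to 22.
  Visit 22.
  At 22: no left child.
  At 22: go right to 12.
    Visit 12.
    At 12: no left child.
    At 12: go right to 2.
      Visit 2.
      At 2: no left child.
      At 2: go right to 14.
        Visit 14.
        At 14: no left child.
        At 14: go right to 26.
          Visit 26.
          At 26: no left child.
          At 26: go right to 11.
            Visit 11.
            At 11: no left child.
            At 11: go right to 5.
              5 is a leaf — visit 5.

33, 22, 12, 2, 14, 26, 11, 5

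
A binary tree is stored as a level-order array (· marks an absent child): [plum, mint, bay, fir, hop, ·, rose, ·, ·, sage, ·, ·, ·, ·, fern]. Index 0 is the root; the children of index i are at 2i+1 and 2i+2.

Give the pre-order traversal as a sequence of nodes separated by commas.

Pre-order visits the node, then its left subtree, then its right subtree.
Visit plum.
At plum: go left to mint.
  Visit mint.
  At mint: go left to fir.
    fir is a leaf — visit fir.
  At mint: go right to hop.
    Visit hop.
    At hop: go left to sage.
      sage is a leaf — visit sage.
    At hop: no right child.
At plum: go right to bay.
  Visit bay.
  At bay: no left child.
  At bay: go right to rose.
    Visit rose.
    At rose: no left child.
    At rose: go right to fern.
      fern is a leaf — visit fern.

plum, mint, fir, hop, sage, bay, rose, fern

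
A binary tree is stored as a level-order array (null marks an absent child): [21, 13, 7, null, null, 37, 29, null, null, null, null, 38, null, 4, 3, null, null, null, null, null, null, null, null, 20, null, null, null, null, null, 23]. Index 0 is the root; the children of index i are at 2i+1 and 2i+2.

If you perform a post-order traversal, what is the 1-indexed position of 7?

9

Post-order visits the left subtree, then the right subtree, then the node.
At 21: go left to 13.
  13 is a leaf — visit 13.
At 21: go right to 7.
  At 7: go left to 37.
    At 37: go left to 38.
      At 38: go left to 20.
        20 is a leaf — visit 20.
      At 38: no right child.
      Visit 38.
    At 37: no right child.
    Visit 37.
  At 7: go right to 29.
    At 29: go left to 4.
      4 is a leaf — visit 4.
    At 29: go right to 3.
      At 3: go left to 23.
        23 is a leaf — visit 23.
      At 3: no right child.
      Visit 3.
    Visit 29.
  Visit 7.
Visit 21.
Full post-order sequence: 13, 20, 38, 37, 4, 23, 3, 29, 7, 21.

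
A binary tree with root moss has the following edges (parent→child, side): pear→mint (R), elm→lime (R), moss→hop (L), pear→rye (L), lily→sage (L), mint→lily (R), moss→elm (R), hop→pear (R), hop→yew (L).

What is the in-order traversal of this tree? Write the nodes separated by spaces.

In-order visits the left subtree, then the node, then the right subtree.
At moss: go left to hop.
  At hop: go left to yew.
    yew is a leaf — visit yew.
  Visit hop.
  At hop: go right to pear.
    At pear: go left to rye.
      rye is a leaf — visit rye.
    Visit pear.
    At pear: go right to mint.
      At mint: no left child.
      Visit mint.
      At mint: go right to lily.
        At lily: go left to sage.
          sage is a leaf — visit sage.
        Visit lily.
        At lily: no right child.
Visit moss.
At moss: go right to elm.
  At elm: no left child.
  Visit elm.
  At elm: go right to lime.
    lime is a leaf — visit lime.

yew hop rye pear mint sage lily moss elm lime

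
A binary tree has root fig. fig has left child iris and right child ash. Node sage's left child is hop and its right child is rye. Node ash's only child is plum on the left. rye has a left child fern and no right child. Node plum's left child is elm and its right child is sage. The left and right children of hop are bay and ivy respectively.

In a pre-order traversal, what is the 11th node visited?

Pre-order visits the node, then its left subtree, then its right subtree.
Visit fig.
At fig: go left to iris.
  iris is a leaf — visit iris.
At fig: go right to ash.
  Visit ash.
  At ash: go left to plum.
    Visit plum.
    At plum: go left to elm.
      elm is a leaf — visit elm.
    At plum: go right to sage.
      Visit sage.
      At sage: go left to hop.
        Visit hop.
        At hop: go left to bay.
          bay is a leaf — visit bay.
        At hop: go right to ivy.
          ivy is a leaf — visit ivy.
      At sage: go right to rye.
        Visit rye.
        At rye: go left to fern.
          fern is a leaf — visit fern.
        At rye: no right child.
  At ash: no right child.
Full pre-order sequence: fig, iris, ash, plum, elm, sage, hop, bay, ivy, rye, fern.

fern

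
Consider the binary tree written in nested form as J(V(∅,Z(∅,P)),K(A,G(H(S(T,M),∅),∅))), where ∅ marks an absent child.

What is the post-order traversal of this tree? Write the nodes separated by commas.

Post-order visits the left subtree, then the right subtree, then the node.
At J: go left to V.
  At V: no left child.
  At V: go right to Z.
    At Z: no left child.
    At Z: go right to P.
      P is a leaf — visit P.
    Visit Z.
  Visit V.
At J: go right to K.
  At K: go left to A.
    A is a leaf — visit A.
  At K: go right to G.
    At G: go left to H.
      At H: go left to S.
        At S: go left to T.
          T is a leaf — visit T.
        At S: go right to M.
          M is a leaf — visit M.
        Visit S.
      At H: no right child.
      Visit H.
    At G: no right child.
    Visit G.
  Visit K.
Visit J.

P, Z, V, A, T, M, S, H, G, K, J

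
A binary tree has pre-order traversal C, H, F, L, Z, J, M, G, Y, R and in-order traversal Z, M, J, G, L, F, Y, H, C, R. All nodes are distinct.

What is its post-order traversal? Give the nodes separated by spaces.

M G J Z L Y F H R C

The first element of pre-order is the root; it splits in-order into left and right subtrees.
Root C: left subtree has 8 nodes {Z, M, J, G, L, F, Y, H}, right has 1 {R}.
  Root H: left subtree has 7 nodes {Z, M, J, G, L, F, Y}, right has 0 { }.
    Root F: left subtree has 5 nodes {Z, M, J, G, L}, right has 1 {Y}.
      Root L: left subtree has 4 nodes {Z, M, J, G}, right has 0 { }.
        Root Z: left subtree has 0 nodes { }, right has 3 {M, J, G}.
          Root J: left subtree has 1 node {M}, right has 1 {G}.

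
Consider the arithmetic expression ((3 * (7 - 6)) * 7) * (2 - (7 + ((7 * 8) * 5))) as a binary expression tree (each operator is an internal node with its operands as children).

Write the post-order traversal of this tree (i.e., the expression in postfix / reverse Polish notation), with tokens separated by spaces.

Post-order on an expression tree gives postfix notation: for each operator, emit left operand, right operand, then the operator.

3 7 6 - * 7 * 2 7 7 8 * 5 * + - *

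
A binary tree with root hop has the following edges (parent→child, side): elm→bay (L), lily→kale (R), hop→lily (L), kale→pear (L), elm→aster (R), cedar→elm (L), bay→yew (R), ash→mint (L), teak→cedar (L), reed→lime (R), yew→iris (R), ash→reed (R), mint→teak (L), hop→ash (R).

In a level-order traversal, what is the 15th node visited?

iris

Level-order visits nodes level by level from the root, left to right within each level.
Level 0: hop
Level 1: lily, ash
Level 2: kale, mint, reed
Level 3: pear, teak, lime
Level 4: cedar
Level 5: elm
Level 6: bay, aster
Level 7: yew
Level 8: iris
Full level-order sequence: hop, lily, ash, kale, mint, reed, pear, teak, lime, cedar, elm, bay, aster, yew, iris.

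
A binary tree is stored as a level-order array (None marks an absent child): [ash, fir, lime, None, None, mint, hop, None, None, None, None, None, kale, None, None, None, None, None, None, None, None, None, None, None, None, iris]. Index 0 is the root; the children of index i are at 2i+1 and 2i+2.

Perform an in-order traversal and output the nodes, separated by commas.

fir, ash, mint, iris, kale, lime, hop

In-order visits the left subtree, then the node, then the right subtree.
At ash: go left to fir.
  fir is a leaf — visit fir.
Visit ash.
At ash: go right to lime.
  At lime: go left to mint.
    At mint: no left child.
    Visit mint.
    At mint: go right to kale.
      At kale: go left to iris.
        iris is a leaf — visit iris.
      Visit kale.
      At kale: no right child.
  Visit lime.
  At lime: go right to hop.
    hop is a leaf — visit hop.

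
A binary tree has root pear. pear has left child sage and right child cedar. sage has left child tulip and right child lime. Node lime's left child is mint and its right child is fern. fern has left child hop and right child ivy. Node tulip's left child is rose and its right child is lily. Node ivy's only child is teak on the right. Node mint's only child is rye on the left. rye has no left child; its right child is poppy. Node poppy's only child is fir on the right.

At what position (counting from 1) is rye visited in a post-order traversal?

Post-order visits the left subtree, then the right subtree, then the node.
At pear: go left to sage.
  At sage: go left to tulip.
    At tulip: go left to rose.
      rose is a leaf — visit rose.
    At tulip: go right to lily.
      lily is a leaf — visit lily.
    Visit tulip.
  At sage: go right to lime.
    At lime: go left to mint.
      At mint: go left to rye.
        At rye: no left child.
        At rye: go right to poppy.
          At poppy: no left child.
          At poppy: go right to fir.
            fir is a leaf — visit fir.
          Visit poppy.
        Visit rye.
      At mint: no right child.
      Visit mint.
    At lime: go right to fern.
      At fern: go left to hop.
        hop is a leaf — visit hop.
      At fern: go right to ivy.
        At ivy: no left child.
        At ivy: go right to teak.
          teak is a leaf — visit teak.
        Visit ivy.
      Visit fern.
    Visit lime.
  Visit sage.
At pear: go right to cedar.
  cedar is a leaf — visit cedar.
Visit pear.
Full post-order sequence: rose, lily, tulip, fir, poppy, rye, mint, hop, teak, ivy, fern, lime, sage, cedar, pear.

6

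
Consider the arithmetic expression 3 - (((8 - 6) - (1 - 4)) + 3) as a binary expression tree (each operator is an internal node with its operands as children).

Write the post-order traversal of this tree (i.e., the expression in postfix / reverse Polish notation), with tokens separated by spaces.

Post-order on an expression tree gives postfix notation: for each operator, emit left operand, right operand, then the operator.

3 8 6 - 1 4 - - 3 + -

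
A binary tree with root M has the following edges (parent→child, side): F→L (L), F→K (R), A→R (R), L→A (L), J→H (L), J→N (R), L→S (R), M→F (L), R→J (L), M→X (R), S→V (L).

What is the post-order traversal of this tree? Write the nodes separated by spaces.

Post-order visits the left subtree, then the right subtree, then the node.
At M: go left to F.
  At F: go left to L.
    At L: go left to A.
      At A: no left child.
      At A: go right to R.
        At R: go left to J.
          At J: go left to H.
            H is a leaf — visit H.
          At J: go right to N.
            N is a leaf — visit N.
          Visit J.
        At R: no right child.
        Visit R.
      Visit A.
    At L: go right to S.
      At S: go left to V.
        V is a leaf — visit V.
      At S: no right child.
      Visit S.
    Visit L.
  At F: go right to K.
    K is a leaf — visit K.
  Visit F.
At M: go right to X.
  X is a leaf — visit X.
Visit M.

H N J R A V S L K F X M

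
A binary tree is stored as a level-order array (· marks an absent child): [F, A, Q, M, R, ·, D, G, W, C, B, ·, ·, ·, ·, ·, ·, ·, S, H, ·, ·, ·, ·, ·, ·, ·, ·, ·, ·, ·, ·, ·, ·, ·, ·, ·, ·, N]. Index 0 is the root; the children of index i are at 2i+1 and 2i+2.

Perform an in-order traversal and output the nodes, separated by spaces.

G M W S N A H C R B F Q D

In-order visits the left subtree, then the node, then the right subtree.
At F: go left to A.
  At A: go left to M.
    At M: go left to G.
      G is a leaf — visit G.
    Visit M.
    At M: go right to W.
      At W: no left child.
      Visit W.
      At W: go right to S.
        At S: no left child.
        Visit S.
        At S: go right to N.
          N is a leaf — visit N.
  Visit A.
  At A: go right to R.
    At R: go left to C.
      At C: go left to H.
        H is a leaf — visit H.
      Visit C.
      At C: no right child.
    Visit R.
    At R: go right to B.
      B is a leaf — visit B.
Visit F.
At F: go right to Q.
  At Q: no left child.
  Visit Q.
  At Q: go right to D.
    D is a leaf — visit D.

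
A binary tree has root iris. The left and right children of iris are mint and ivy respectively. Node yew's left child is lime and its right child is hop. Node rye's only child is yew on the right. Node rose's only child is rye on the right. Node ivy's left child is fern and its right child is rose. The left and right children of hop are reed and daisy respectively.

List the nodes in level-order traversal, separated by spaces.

iris mint ivy fern rose rye yew lime hop reed daisy

Level-order visits nodes level by level from the root, left to right within each level.
Level 0: iris
Level 1: mint, ivy
Level 2: fern, rose
Level 3: rye
Level 4: yew
Level 5: lime, hop
Level 6: reed, daisy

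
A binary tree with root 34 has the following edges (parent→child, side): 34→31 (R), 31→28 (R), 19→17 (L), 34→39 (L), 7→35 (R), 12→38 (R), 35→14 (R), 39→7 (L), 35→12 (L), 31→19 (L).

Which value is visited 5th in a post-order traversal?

7

Post-order visits the left subtree, then the right subtree, then the node.
At 34: go left to 39.
  At 39: go left to 7.
    At 7: no left child.
    At 7: go right to 35.
      At 35: go left to 12.
        At 12: no left child.
        At 12: go right to 38.
          38 is a leaf — visit 38.
        Visit 12.
      At 35: go right to 14.
        14 is a leaf — visit 14.
      Visit 35.
    Visit 7.
  At 39: no right child.
  Visit 39.
At 34: go right to 31.
  At 31: go left to 19.
    At 19: go left to 17.
      17 is a leaf — visit 17.
    At 19: no right child.
    Visit 19.
  At 31: go right to 28.
    28 is a leaf — visit 28.
  Visit 31.
Visit 34.
Full post-order sequence: 38, 12, 14, 35, 7, 39, 17, 19, 28, 31, 34.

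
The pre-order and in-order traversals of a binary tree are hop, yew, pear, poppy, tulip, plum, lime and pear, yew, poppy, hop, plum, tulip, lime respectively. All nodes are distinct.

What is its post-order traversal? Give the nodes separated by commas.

The first element of pre-order is the root; it splits in-order into left and right subtrees.
Root hop: left subtree has 3 nodes {pear, yew, poppy}, right has 3 {plum, tulip, lime}.
  Root yew: left subtree has 1 node {pear}, right has 1 {poppy}.
  Root tulip: left subtree has 1 node {plum}, right has 1 {lime}.

pear, poppy, yew, plum, lime, tulip, hop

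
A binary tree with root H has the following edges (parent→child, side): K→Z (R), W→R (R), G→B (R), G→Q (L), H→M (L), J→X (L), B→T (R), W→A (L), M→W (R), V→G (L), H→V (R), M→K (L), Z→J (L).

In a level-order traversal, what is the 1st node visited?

Level-order visits nodes level by level from the root, left to right within each level.
Level 0: H
Level 1: M, V
Level 2: K, W, G
Level 3: Z, A, R, Q, B
Level 4: J, T
Level 5: X
Full level-order sequence: H, M, V, K, W, G, Z, A, R, Q, B, J, T, X.

H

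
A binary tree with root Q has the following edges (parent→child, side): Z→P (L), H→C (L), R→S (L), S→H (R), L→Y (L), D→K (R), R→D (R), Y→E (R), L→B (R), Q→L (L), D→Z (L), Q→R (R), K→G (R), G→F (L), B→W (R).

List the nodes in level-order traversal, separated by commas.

Level-order visits nodes level by level from the root, left to right within each level.
Level 0: Q
Level 1: L, R
Level 2: Y, B, S, D
Level 3: E, W, H, Z, K
Level 4: C, P, G
Level 5: F

Q, L, R, Y, B, S, D, E, W, H, Z, K, C, P, G, F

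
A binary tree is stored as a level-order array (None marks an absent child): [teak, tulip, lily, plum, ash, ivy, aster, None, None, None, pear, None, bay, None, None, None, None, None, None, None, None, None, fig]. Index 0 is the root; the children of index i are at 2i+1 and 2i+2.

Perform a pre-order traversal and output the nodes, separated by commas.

teak, tulip, plum, ash, pear, fig, lily, ivy, bay, aster

Pre-order visits the node, then its left subtree, then its right subtree.
Visit teak.
At teak: go left to tulip.
  Visit tulip.
  At tulip: go left to plum.
    plum is a leaf — visit plum.
  At tulip: go right to ash.
    Visit ash.
    At ash: no left child.
    At ash: go right to pear.
      Visit pear.
      At pear: no left child.
      At pear: go right to fig.
        fig is a leaf — visit fig.
At teak: go right to lily.
  Visit lily.
  At lily: go left to ivy.
    Visit ivy.
    At ivy: no left child.
    At ivy: go right to bay.
      bay is a leaf — visit bay.
  At lily: go right to aster.
    aster is a leaf — visit aster.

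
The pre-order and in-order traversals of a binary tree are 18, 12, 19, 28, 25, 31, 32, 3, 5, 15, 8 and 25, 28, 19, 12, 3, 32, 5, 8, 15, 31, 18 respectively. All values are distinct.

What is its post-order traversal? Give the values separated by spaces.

25 28 19 3 8 15 5 32 31 12 18

The first element of pre-order is the root; it splits in-order into left and right subtrees.
Root 18: left subtree has 10 nodes {25, 28, 19, 12, 3, 32, 5, 8, 15, 31}, right has 0 { }.
  Root 12: left subtree has 3 nodes {25, 28, 19}, right has 6 {3, 32, 5, 8, 15, 31}.
    Root 19: left subtree has 2 nodes {25, 28}, right has 0 { }.
      Root 28: left subtree has 1 node {25}, right has 0 { }.
    Root 31: left subtree has 5 nodes {3, 32, 5, 8, 15}, right has 0 { }.
      Root 32: left subtree has 1 node {3}, right has 3 {5, 8, 15}.
        Root 5: left subtree has 0 nodes { }, right has 2 {8, 15}.
          Root 15: left subtree has 1 node {8}, right has 0 { }.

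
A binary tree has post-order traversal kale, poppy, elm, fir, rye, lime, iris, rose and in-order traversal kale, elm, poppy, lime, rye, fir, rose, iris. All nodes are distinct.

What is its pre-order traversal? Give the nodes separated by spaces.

rose lime elm kale poppy rye fir iris

The last element of post-order is the root; it splits in-order into left and right subtrees.
Root rose: left subtree has 6 nodes {kale, elm, poppy, lime, rye, fir}, right has 1 {iris}.
  Root lime: left subtree has 3 nodes {kale, elm, poppy}, right has 2 {rye, fir}.
    Root elm: left subtree has 1 node {kale}, right has 1 {poppy}.
    Root rye: left subtree has 0 nodes { }, right has 1 {fir}.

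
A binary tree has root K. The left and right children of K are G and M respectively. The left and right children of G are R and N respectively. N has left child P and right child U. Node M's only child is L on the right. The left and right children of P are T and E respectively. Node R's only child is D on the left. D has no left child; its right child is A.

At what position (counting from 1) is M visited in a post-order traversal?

11

Post-order visits the left subtree, then the right subtree, then the node.
At K: go left to G.
  At G: go left to R.
    At R: go left to D.
      At D: no left child.
      At D: go right to A.
        A is a leaf — visit A.
      Visit D.
    At R: no right child.
    Visit R.
  At G: go right to N.
    At N: go left to P.
      At P: go left to T.
        T is a leaf — visit T.
      At P: go right to E.
        E is a leaf — visit E.
      Visit P.
    At N: go right to U.
      U is a leaf — visit U.
    Visit N.
  Visit G.
At K: go right to M.
  At M: no left child.
  At M: go right to L.
    L is a leaf — visit L.
  Visit M.
Visit K.
Full post-order sequence: A, D, R, T, E, P, U, N, G, L, M, K.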